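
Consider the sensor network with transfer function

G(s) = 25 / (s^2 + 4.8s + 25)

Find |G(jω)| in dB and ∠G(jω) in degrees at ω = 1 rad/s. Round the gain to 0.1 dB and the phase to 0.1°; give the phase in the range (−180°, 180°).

At s = jω = j1:
quadratic: (j1)² + 4.8·j1 + 25 = 24 + j4.8 → |·| ≈ 24.475, ∠ ≈ 11.31°
|G| = 25 / 24.475 ≈ 1.0215
Gain = 20 log₁₀(1.0215) ≈ 0.18 dB
∠G = 0.00° − 11.31° = -11.31°

0.2 dB, -11.3°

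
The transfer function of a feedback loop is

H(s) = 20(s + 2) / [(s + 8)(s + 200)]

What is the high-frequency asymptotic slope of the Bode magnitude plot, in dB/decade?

-20 dB/decade

Each pole contributes −20 dB/decade at high frequency; each zero contributes +20 dB/decade.
Net: 1 zero(s) − 2 pole(s) → -20 dB/decade.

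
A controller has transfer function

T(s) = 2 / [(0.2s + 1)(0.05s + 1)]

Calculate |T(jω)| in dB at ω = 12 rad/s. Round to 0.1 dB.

At ω = 12 rad/s:
pole (1 + j12·0.2) = 1 + j2.4 → |·| ≈ 2.6, ∠ ≈ 67.38°
pole (1 + j12·0.05) = 1 + j0.6 → |·| ≈ 1.1662, ∠ ≈ 30.96°
|T| = 2 · 1 / (2.6 · 1.1662) ≈ 0.6596
Gain = 20 log₁₀(0.6596) ≈ -3.61 dB

-3.6 dB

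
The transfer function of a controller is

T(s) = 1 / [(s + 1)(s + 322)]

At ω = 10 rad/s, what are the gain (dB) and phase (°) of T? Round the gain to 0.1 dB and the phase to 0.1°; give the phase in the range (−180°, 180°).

-70.2 dB, -86.1°

At s = jω = j10:
pole (s+1): 1 + j10 → |·| = √(1²+10²) = √101 ≈ 10.05, ∠ = arctan(10/1) ≈ 84.29°
pole (s+322): 322 + j10 → |·| = √(322²+10²) = √103784 ≈ 322.16, ∠ = arctan(10/322) ≈ 1.78°
|T| = 1 / 3237.7 ≈ 0.00030886
Gain = 20 log₁₀(0.00030886) ≈ -70.20 dB
∠T = 0.00° − 86.07° = -86.07°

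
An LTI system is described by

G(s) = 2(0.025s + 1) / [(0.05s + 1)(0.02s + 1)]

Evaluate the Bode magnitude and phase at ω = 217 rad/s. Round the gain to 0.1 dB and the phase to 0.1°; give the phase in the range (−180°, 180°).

-12.9 dB, -82.2°

At ω = 217 rad/s:
zero (1 + j217·0.025) = 1 + j5.425 → |·| ≈ 5.5164, ∠ ≈ 79.56°
pole (1 + j217·0.05) = 1 + j10.85 → |·| ≈ 10.896, ∠ ≈ 84.73°
pole (1 + j217·0.02) = 1 + j4.34 → |·| ≈ 4.4537, ∠ ≈ 77.02°
|G| = 2 · 5.5164 / (10.896 · 4.4537) ≈ 0.22735
Gain = 20 log₁₀(0.22735) ≈ -12.87 dB
∠G = (79.56°) − (84.73° + 77.02°) = -82.19°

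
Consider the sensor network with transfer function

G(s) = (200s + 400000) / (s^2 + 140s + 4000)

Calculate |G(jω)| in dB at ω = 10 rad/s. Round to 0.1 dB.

Substitute s = j10:
Numerator: 200(j10) + 400000 = 400000 + j2000
Denominator: (j10)^2 + 140(j10) + 4000 = 3900 + j1400
|N| = √(400000² + 2000²) ≈ 4e+05, ∠N ≈ 0.29°
|D| = √(3900² + 1400²) ≈ 4143.7, ∠D ≈ 19.75°
|G| = 4e+05 / 4143.7 ≈ 96.532
Gain = 20 log₁₀(96.532) ≈ 39.69 dB

39.7 dB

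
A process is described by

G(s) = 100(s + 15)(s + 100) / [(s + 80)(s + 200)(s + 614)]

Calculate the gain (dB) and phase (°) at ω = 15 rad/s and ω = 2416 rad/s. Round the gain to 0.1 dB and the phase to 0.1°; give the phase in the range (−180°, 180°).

At s = jω = j15:
zero (s+15): 15 + j15 → |·| = √(15²+15²) = √450 ≈ 21.213, ∠ = arctan(15/15) ≈ 45.00°
zero (s+100): 100 + j15 → |·| = √(100²+15²) = √10225 ≈ 101.12, ∠ = arctan(15/100) ≈ 8.53°
pole (s+80): 80 + j15 → |·| = √(80²+15²) = √6625 ≈ 81.394, ∠ = arctan(15/80) ≈ 10.62°
pole (s+200): 200 + j15 → |·| = √(200²+15²) = √40225 ≈ 200.56, ∠ = arctan(15/200) ≈ 4.29°
pole (s+614): 614 + j15 → |·| = √(614²+15²) = √377221 ≈ 614.18, ∠ = arctan(15/614) ≈ 1.40°
|G| = 100 · 2145.1 / 1.0026e+07 ≈ 0.021395
Gain = 20 log₁₀(0.021395) ≈ -33.39 dB
∠G = 53.53° − 16.31° = 37.22°

At s = jω = j2416:
zero (s+15): 15 + j2416 → |·| = √(15²+2416²) = √5837281 ≈ 2416, ∠ = arctan(2416/15) ≈ 89.64°
zero (s+100): 100 + j2416 → |·| = √(100²+2416²) = √5847056 ≈ 2418.1, ∠ = arctan(2416/100) ≈ 87.63°
pole (s+80): 80 + j2416 → |·| = √(80²+2416²) = √5843456 ≈ 2417.3, ∠ = arctan(2416/80) ≈ 88.10°
pole (s+200): 200 + j2416 → |·| = √(200²+2416²) = √5877056 ≈ 2424.3, ∠ = arctan(2416/200) ≈ 85.27°
pole (s+614): 614 + j2416 → |·| = √(614²+2416²) = √6214052 ≈ 2492.8, ∠ = arctan(2416/614) ≈ 75.74°
|G| = 100 · 5.8421e+06 / 1.4608e+10 ≈ 0.039992
Gain = 20 log₁₀(0.039992) ≈ -27.96 dB
∠G = 177.27° − 249.11° = -71.84°

ω = 15: -33.4 dB, 37.2°; ω = 2416: -28.0 dB, -71.8°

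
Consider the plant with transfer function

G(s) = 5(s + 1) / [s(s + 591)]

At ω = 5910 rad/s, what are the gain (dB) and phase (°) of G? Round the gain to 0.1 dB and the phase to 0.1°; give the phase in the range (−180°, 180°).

-61.5 dB, -84.3°

At s = jω = j5910:
zero (s+1): 1 + j5910 → |·| = √(1²+5910²) = √34928101 ≈ 5910, ∠ = arctan(5910/1) ≈ 89.99°
pole (s+591): 591 + j5910 → |·| = √(591²+5910²) = √35277381 ≈ 5939.5, ∠ = arctan(5910/591) ≈ 84.29°
pole at origin: |s| = 5910, ∠ = 90.00° (in denominator)
|G| = 5 · 5910 / 3.5102e+07 ≈ 0.00084183
Gain = 20 log₁₀(0.00084183) ≈ -61.50 dB
∠G = 89.99° − 174.29° = -84.30°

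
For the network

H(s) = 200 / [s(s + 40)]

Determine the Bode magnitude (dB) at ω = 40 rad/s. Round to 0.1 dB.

-21.1 dB

At s = jω = j40:
pole (s+40): 40 + j40 → |·| = √(40²+40²) = √3200 ≈ 56.569, ∠ = arctan(40/40) ≈ 45.00°
pole at origin: |s| = 40, ∠ = 90.00° (in denominator)
|H| = 200 / 2262.8 ≈ 0.088386
Gain = 20 log₁₀(0.088386) ≈ -21.07 dB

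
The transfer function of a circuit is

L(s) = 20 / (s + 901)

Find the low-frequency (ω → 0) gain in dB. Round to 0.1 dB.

L(0) = 20 / (901) ≈ 0.022198
20 log₁₀(0.022198) ≈ -33.07 dB

-33.1 dB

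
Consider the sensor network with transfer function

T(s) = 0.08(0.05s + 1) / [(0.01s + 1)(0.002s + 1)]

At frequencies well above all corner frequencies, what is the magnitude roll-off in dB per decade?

Each pole contributes −20 dB/decade at high frequency; each zero contributes +20 dB/decade.
Net: 1 zero(s) − 2 pole(s) → -20 dB/decade.

-20 dB/decade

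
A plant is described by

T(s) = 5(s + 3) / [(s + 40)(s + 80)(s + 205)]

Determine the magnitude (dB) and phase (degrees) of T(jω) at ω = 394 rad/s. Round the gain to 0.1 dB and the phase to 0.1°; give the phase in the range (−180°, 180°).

At s = jω = j394:
zero (s+3): 3 + j394 → |·| = √(3²+394²) = √155245 ≈ 394.01, ∠ = arctan(394/3) ≈ 89.56°
pole (s+40): 40 + j394 → |·| = √(40²+394²) = √156836 ≈ 396.03, ∠ = arctan(394/40) ≈ 84.20°
pole (s+80): 80 + j394 → |·| = √(80²+394²) = √161636 ≈ 402.04, ∠ = arctan(394/80) ≈ 78.52°
pole (s+205): 205 + j394 → |·| = √(205²+394²) = √197261 ≈ 444.14, ∠ = arctan(394/205) ≈ 62.51°
|T| = 5 · 394.01 / 7.0716e+07 ≈ 2.7859e-05
Gain = 20 log₁₀(2.7859e-05) ≈ -91.10 dB
∠T = 89.56° − 225.23° = -135.67°

-91.1 dB, -135.7°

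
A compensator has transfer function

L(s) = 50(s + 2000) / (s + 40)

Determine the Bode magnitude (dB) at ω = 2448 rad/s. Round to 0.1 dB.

36.2 dB

At s = jω = j2448:
zero (s+2000): 2000 + j2448 → |·| = √(2000²+2448²) = √9992704 ≈ 3161.1, ∠ = arctan(2448/2000) ≈ 50.75°
pole (s+40): 40 + j2448 → |·| = √(40²+2448²) = √5994304 ≈ 2448.3, ∠ = arctan(2448/40) ≈ 89.06°
|L| = 50 · 3161.1 / 2448.3 ≈ 64.557
Gain = 20 log₁₀(64.557) ≈ 36.20 dB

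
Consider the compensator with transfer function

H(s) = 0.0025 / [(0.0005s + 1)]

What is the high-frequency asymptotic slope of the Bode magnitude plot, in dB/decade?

Each pole contributes −20 dB/decade at high frequency; each zero contributes +20 dB/decade.
Net: 0 zero(s) − 1 pole(s) → -20 dB/decade.

-20 dB/decade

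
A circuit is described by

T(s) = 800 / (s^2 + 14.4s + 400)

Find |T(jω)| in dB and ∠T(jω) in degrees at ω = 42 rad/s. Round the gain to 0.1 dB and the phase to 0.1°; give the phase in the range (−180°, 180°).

At s = jω = j42:
quadratic: (j42)² + 14.4·j42 + 400 = -1364 + j604.8 → |·| ≈ 1492.1, ∠ ≈ 156.09°
|T| = 800 / 1492.1 ≈ 0.53616
Gain = 20 log₁₀(0.53616) ≈ -5.41 dB
∠T = 0.00° − 156.09° = -156.09°

-5.4 dB, -156.1°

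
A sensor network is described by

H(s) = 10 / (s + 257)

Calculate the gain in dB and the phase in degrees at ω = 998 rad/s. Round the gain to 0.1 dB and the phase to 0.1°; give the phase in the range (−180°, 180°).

-40.3 dB, -75.6°

At s = jω = j998:
pole (s+257): 257 + j998 → |·| = √(257²+998²) = √1062053 ≈ 1030.6, ∠ = arctan(998/257) ≈ 75.56°
|H| = 10 / 1030.6 ≈ 0.0097031
Gain = 20 log₁₀(0.0097031) ≈ -40.26 dB
∠H = 0.00° − 75.56° = -75.56°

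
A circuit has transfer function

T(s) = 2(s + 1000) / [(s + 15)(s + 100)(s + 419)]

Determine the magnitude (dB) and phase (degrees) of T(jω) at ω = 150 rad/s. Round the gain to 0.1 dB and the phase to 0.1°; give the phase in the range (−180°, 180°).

At s = jω = j150:
zero (s+1000): 1000 + j150 → |·| = √(1000²+150²) = √1022500 ≈ 1011.2, ∠ = arctan(150/1000) ≈ 8.53°
pole (s+15): 15 + j150 → |·| = √(15²+150²) = √22725 ≈ 150.75, ∠ = arctan(150/15) ≈ 84.29°
pole (s+100): 100 + j150 → |·| = √(100²+150²) = √32500 ≈ 180.28, ∠ = arctan(150/100) ≈ 56.31°
pole (s+419): 419 + j150 → |·| = √(419²+150²) = √198061 ≈ 445.04, ∠ = arctan(150/419) ≈ 19.70°
|T| = 2 · 1011.2 / 1.2095e+07 ≈ 0.00016721
Gain = 20 log₁₀(0.00016721) ≈ -75.53 dB
∠T = 8.53° − 160.30° = -151.77°

-75.5 dB, -151.8°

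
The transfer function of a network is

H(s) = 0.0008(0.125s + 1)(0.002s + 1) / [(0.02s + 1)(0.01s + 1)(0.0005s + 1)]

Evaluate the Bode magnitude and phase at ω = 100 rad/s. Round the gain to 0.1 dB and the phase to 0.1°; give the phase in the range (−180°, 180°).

At ω = 100 rad/s:
zero (1 + j100·0.125) = 1 + j12.5 → |·| ≈ 12.54, ∠ ≈ 85.43°
zero (1 + j100·0.002) = 1 + j0.2 → |·| ≈ 1.0198, ∠ ≈ 11.31°
pole (1 + j100·0.02) = 1 + j2 → |·| ≈ 2.2361, ∠ ≈ 63.43°
pole (1 + j100·0.01) = 1 + j1 → |·| ≈ 1.4142, ∠ ≈ 45.00°
pole (1 + j100·0.0005) = 1 + j0.05 → |·| ≈ 1.0012, ∠ ≈ 2.86°
|H| = 0.0008 · 12.54 · 1.0198 / (2.2361 · 1.4142 · 1.0012) ≈ 0.0032313
Gain = 20 log₁₀(0.0032313) ≈ -49.81 dB
∠H = (85.43° + 11.31°) − (63.43° + 45.00° + 2.86°) = -14.55°

-49.8 dB, -14.6°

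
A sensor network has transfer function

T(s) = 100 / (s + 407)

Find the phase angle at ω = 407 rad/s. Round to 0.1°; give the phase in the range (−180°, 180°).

At s = jω = j407:
pole (s+407): 407 + j407 → |·| = √(407²+407²) = √331298 ≈ 575.58, ∠ = arctan(407/407) ≈ 45.00°
∠T = 0.00° − 45.00° = -45.00°

-45.0°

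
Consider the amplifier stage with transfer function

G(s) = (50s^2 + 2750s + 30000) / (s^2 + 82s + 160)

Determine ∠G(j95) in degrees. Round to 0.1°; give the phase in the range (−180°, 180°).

9.5°

Substitute s = j95:
Numerator: 50(j95)^2 + 2750(j95) + 30000 = -421250 + j261250
Denominator: (j95)^2 + 82(j95) + 160 = -8865 + j7790
|N| = √(421250² + 261250²) ≈ 4.9568e+05, ∠N ≈ 148.19°
|D| = √(8865² + 7790²) ≈ 11801, ∠D ≈ 138.69°
∠G = 148.19° − 138.69° = 9.50°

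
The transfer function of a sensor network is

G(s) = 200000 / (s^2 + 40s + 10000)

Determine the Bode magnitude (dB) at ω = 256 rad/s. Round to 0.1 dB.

At s = jω = j256:
quadratic: (j256)² + 40·j256 + 10000 = -55536 + j10240 → |·| ≈ 56472, ∠ ≈ 169.55°
|G| = 200000 / 56472 ≈ 3.5416
Gain = 20 log₁₀(3.5416) ≈ 10.98 dB

11.0 dB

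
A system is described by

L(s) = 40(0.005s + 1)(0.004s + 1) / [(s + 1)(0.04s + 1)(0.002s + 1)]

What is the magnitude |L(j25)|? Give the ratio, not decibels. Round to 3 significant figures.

At ω = 25 rad/s:
zero (1 + j25·0.005) = 1 + j0.125 → |·| ≈ 1.0078, ∠ ≈ 7.13°
zero (1 + j25·0.004) = 1 + j0.1 → |·| ≈ 1.005, ∠ ≈ 5.71°
pole (1 + j25·1) = 1 + j25 → |·| ≈ 25.02, ∠ ≈ 87.71°
pole (1 + j25·0.04) = 1 + j1 → |·| ≈ 1.4142, ∠ ≈ 45.00°
pole (1 + j25·0.002) = 1 + j0.05 → |·| ≈ 1.0012, ∠ ≈ 2.86°
|L| = 40 · 1.0078 · 1.005 / (25.02 · 1.4142 · 1.0012) ≈ 1.1436

1.14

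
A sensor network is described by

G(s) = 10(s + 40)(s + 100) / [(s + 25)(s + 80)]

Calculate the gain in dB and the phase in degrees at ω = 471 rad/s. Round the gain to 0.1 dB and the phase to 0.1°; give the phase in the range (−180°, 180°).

At s = jω = j471:
zero (s+40): 40 + j471 → |·| = √(40²+471²) = √223441 ≈ 472.7, ∠ = arctan(471/40) ≈ 85.15°
zero (s+100): 100 + j471 → |·| = √(100²+471²) = √231841 ≈ 481.5, ∠ = arctan(471/100) ≈ 78.01°
pole (s+25): 25 + j471 → |·| = √(25²+471²) = √222466 ≈ 471.66, ∠ = arctan(471/25) ≈ 86.96°
pole (s+80): 80 + j471 → |·| = √(80²+471²) = √228241 ≈ 477.75, ∠ = arctan(471/80) ≈ 80.36°
|G| = 10 · 2.2761e+05 / 2.2534e+05 ≈ 10.101
Gain = 20 log₁₀(10.101) ≈ 20.09 dB
∠G = 163.16° − 167.32° = -4.16°

20.1 dB, -4.2°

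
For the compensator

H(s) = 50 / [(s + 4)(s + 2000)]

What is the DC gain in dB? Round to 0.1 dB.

-44.1 dB

H(0) = 50 / (4·2000) = 0.00625
20 log₁₀(0.00625) ≈ -44.08 dB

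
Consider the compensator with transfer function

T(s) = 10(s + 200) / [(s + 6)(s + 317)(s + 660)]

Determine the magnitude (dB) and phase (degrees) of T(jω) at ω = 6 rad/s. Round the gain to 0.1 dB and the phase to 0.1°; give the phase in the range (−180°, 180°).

At s = jω = j6:
zero (s+200): 200 + j6 → |·| = √(200²+6²) = √40036 ≈ 200.09, ∠ = arctan(6/200) ≈ 1.72°
pole (s+6): 6 + j6 → |·| = √(6²+6²) = √72 ≈ 8.4853, ∠ = arctan(6/6) ≈ 45.00°
pole (s+317): 317 + j6 → |·| = √(317²+6²) = √100525 ≈ 317.06, ∠ = arctan(6/317) ≈ 1.08°
pole (s+660): 660 + j6 → |·| = √(660²+6²) = √435636 ≈ 660.03, ∠ = arctan(6/660) ≈ 0.52°
|T| = 10 · 200.09 / 1.7757e+06 ≈ 0.0011268
Gain = 20 log₁₀(0.0011268) ≈ -58.96 dB
∠T = 1.72° − 46.60° = -44.88°

-59.0 dB, -44.9°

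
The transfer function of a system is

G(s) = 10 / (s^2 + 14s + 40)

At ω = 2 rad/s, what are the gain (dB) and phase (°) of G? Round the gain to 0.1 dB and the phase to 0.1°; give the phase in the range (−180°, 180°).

-13.2 dB, -37.9°

Substitute s = j2:
Numerator: 10 = 10 + j0
Denominator: (j2)^2 + 14(j2) + 40 = 36 + j28
|N| = √(10² + 0²) ≈ 10, ∠N ≈ 0.00°
|D| = √(36² + 28²) ≈ 45.607, ∠D ≈ 37.87°
|G| = 10 / 45.607 ≈ 0.21926
Gain = 20 log₁₀(0.21926) ≈ -13.18 dB
∠G = 0.00° − 37.87° = -37.87°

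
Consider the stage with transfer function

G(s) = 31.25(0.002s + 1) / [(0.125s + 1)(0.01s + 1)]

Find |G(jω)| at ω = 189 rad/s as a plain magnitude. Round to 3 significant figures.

At ω = 189 rad/s:
zero (1 + j189·0.002) = 1 + j0.378 → |·| ≈ 1.0691, ∠ ≈ 20.71°
pole (1 + j189·0.125) = 1 + j23.625 → |·| ≈ 23.646, ∠ ≈ 87.58°
pole (1 + j189·0.01) = 1 + j1.89 → |·| ≈ 2.1382, ∠ ≈ 62.12°
|G| = 31.25 · 1.0691 / (23.646 · 2.1382) ≈ 0.66079

0.661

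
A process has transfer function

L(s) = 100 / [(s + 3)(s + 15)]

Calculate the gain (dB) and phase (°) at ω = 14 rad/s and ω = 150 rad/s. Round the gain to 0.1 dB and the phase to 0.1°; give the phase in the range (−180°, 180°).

ω = 14: -9.4 dB, -120.9°; ω = 150: -47.1 dB, -173.1°

At s = jω = j14:
pole (s+3): 3 + j14 → |·| = √(3²+14²) = √205 ≈ 14.318, ∠ = arctan(14/3) ≈ 77.91°
pole (s+15): 15 + j14 → |·| = √(15²+14²) = √421 ≈ 20.518, ∠ = arctan(14/15) ≈ 43.03°
|L| = 100 / 293.78 ≈ 0.34039
Gain = 20 log₁₀(0.34039) ≈ -9.36 dB
∠L = 0.00° − 120.94° = -120.94°

At s = jω = j150:
pole (s+3): 3 + j150 → |·| = √(3²+150²) = √22509 ≈ 150.03, ∠ = arctan(150/3) ≈ 88.85°
pole (s+15): 15 + j150 → |·| = √(15²+150²) = √22725 ≈ 150.75, ∠ = arctan(150/15) ≈ 84.29°
|L| = 100 / 22617 ≈ 0.0044215
Gain = 20 log₁₀(0.0044215) ≈ -47.09 dB
∠L = 0.00° − 173.14° = -173.14°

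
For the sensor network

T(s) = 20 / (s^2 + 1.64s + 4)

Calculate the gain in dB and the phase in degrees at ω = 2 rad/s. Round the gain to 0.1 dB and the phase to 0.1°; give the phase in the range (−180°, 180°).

15.7 dB, -90.0°

At s = jω = j2:
quadratic: (j2)² + 1.64·j2 + 4 = 0 + j3.28 → |·| ≈ 3.28, ∠ ≈ 90.00°
|T| = 20 / 3.28 ≈ 6.0976
Gain = 20 log₁₀(6.0976) ≈ 15.70 dB
∠T = 0.00° − 90.00° = -90.00°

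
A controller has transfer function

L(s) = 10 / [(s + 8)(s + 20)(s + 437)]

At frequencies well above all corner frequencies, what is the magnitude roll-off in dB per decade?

Each pole contributes −20 dB/decade at high frequency; each zero contributes +20 dB/decade.
Net: 0 zero(s) − 3 pole(s) → -60 dB/decade.

-60 dB/decade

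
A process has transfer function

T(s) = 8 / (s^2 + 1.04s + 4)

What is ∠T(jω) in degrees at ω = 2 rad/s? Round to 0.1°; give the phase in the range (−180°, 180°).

-90.0°

At s = jω = j2:
quadratic: (j2)² + 1.04·j2 + 4 = 0 + j2.08 → |·| ≈ 2.08, ∠ ≈ 90.00°
∠T = 0.00° − 90.00° = -90.00°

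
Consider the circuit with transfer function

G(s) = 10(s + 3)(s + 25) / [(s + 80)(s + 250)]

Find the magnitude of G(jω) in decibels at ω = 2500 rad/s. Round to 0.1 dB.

20.0 dB

At s = jω = j2500:
zero (s+3): 3 + j2500 → |·| = √(3²+2500²) = √6250009 ≈ 2500, ∠ = arctan(2500/3) ≈ 89.93°
zero (s+25): 25 + j2500 → |·| = √(25²+2500²) = √6250625 ≈ 2500.1, ∠ = arctan(2500/25) ≈ 89.43°
pole (s+80): 80 + j2500 → |·| = √(80²+2500²) = √6256400 ≈ 2501.3, ∠ = arctan(2500/80) ≈ 88.17°
pole (s+250): 250 + j2500 → |·| = √(250²+2500²) = √6312500 ≈ 2512.5, ∠ = arctan(2500/250) ≈ 84.29°
|G| = 10 · 6.2502e+06 / 6.2845e+06 ≈ 9.9454
Gain = 20 log₁₀(9.9454) ≈ 19.95 dB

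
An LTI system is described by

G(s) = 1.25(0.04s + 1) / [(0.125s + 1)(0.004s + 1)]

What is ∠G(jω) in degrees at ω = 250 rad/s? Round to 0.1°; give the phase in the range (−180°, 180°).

-48.9°

At ω = 250 rad/s:
zero (1 + j250·0.04) = 1 + j10 → |·| ≈ 10.05, ∠ ≈ 84.29°
pole (1 + j250·0.125) = 1 + j31.25 → |·| ≈ 31.266, ∠ ≈ 88.17°
pole (1 + j250·0.004) = 1 + j1 → |·| ≈ 1.4142, ∠ ≈ 45.00°
∠G = (84.29°) − (88.17° + 45.00°) = -48.88°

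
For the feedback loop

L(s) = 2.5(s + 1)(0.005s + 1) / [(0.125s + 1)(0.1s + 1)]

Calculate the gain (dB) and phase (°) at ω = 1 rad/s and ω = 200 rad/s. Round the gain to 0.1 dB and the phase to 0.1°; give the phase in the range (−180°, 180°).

ω = 1: 10.9 dB, 32.5°; ω = 200: 3.0 dB, -40.1°

At ω = 1 rad/s:
zero (1 + j1·1) = 1 + j1 → |·| ≈ 1.4142, ∠ ≈ 45.00°
zero (1 + j1·0.005) = 1 + j0.005 → |·| ≈ 1, ∠ ≈ 0.29°
pole (1 + j1·0.125) = 1 + j0.125 → |·| ≈ 1.0078, ∠ ≈ 7.13°
pole (1 + j1·0.1) = 1 + j0.1 → |·| ≈ 1.005, ∠ ≈ 5.71°
|L| = 2.5 · 1.4142 · 1 / (1.0078 · 1.005) ≈ 3.4907
Gain = 20 log₁₀(3.4907) ≈ 10.86 dB
∠L = (45.00° + 0.29°) − (7.13° + 5.71°) = 32.45°

At ω = 200 rad/s:
zero (1 + j200·1) = 1 + j200 → |·| ≈ 200, ∠ ≈ 89.71°
zero (1 + j200·0.005) = 1 + j1 → |·| ≈ 1.4142, ∠ ≈ 45.00°
pole (1 + j200·0.125) = 1 + j25 → |·| ≈ 25.02, ∠ ≈ 87.71°
pole (1 + j200·0.1) = 1 + j20 → |·| ≈ 20.025, ∠ ≈ 87.14°
|L| = 2.5 · 200 · 1.4142 / (25.02 · 20.025) ≈ 1.4113
Gain = 20 log₁₀(1.4113) ≈ 2.99 dB
∠L = (89.71° + 45.00°) − (87.71° + 87.14°) = -40.14°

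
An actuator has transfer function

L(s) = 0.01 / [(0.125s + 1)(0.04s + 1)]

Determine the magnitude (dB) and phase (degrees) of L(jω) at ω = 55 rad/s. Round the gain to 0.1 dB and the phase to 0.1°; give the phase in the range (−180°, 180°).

At ω = 55 rad/s:
pole (1 + j55·0.125) = 1 + j6.875 → |·| ≈ 6.9473, ∠ ≈ 81.72°
pole (1 + j55·0.04) = 1 + j2.2 → |·| ≈ 2.4166, ∠ ≈ 65.56°
|L| = 0.01 · 1 / (6.9473 · 2.4166) ≈ 0.00059563
Gain = 20 log₁₀(0.00059563) ≈ -64.50 dB
∠L = (0°) − (81.72° + 65.56°) = -147.28°

-64.5 dB, -147.3°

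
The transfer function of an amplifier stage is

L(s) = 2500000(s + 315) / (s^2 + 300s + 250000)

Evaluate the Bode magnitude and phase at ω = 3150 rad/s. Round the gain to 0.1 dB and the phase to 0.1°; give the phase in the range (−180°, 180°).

58.2 dB, -90.1°

At s = jω = j3150:
zero (s+315): 315 + j3150 → |·| = √(315²+3150²) = √10021725 ≈ 3165.7, ∠ = arctan(3150/315) ≈ 84.29°
quadratic: (j3150)² + 300·j3150 + 250000 = -9672500 + j945000 → |·| ≈ 9.7186e+06, ∠ ≈ 174.42°
|L| = 2500000 · 3165.7 / 9.7186e+06 ≈ 814.34
Gain = 20 log₁₀(814.34) ≈ 58.22 dB
∠L = 84.29° − 174.42° = -90.13°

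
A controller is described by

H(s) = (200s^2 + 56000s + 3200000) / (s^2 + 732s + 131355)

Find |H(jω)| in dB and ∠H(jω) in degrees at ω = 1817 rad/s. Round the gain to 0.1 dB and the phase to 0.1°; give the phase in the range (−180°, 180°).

Substitute s = j1817:
Numerator: 200(j1817)^2 + 56000(j1817) + 3200000 = -657097800 + j101752000
Denominator: (j1817)^2 + 732(j1817) + 131355 = -3170134 + j1330044
|N| = √(657097800² + 101752000²) ≈ 6.6493e+08, ∠N ≈ 171.20°
|D| = √(3170134² + 1330044²) ≈ 3.4378e+06, ∠D ≈ 157.24°
|H| = 6.6493e+08 / 3.4378e+06 ≈ 193.42
Gain = 20 log₁₀(193.42) ≈ 45.73 dB
∠H = 171.20° − 157.24° = 13.96°

45.7 dB, 14.0°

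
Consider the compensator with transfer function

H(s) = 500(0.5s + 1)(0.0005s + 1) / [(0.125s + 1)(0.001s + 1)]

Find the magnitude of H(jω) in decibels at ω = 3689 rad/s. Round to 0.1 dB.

60.8 dB

At ω = 3689 rad/s:
zero (1 + j3689·0.5) = 1 + j1844.5 → |·| ≈ 1844.5, ∠ ≈ 89.97°
zero (1 + j3689·0.0005) = 1 + j1.8445 → |·| ≈ 2.0981, ∠ ≈ 61.54°
pole (1 + j3689·0.125) = 1 + j461.125 → |·| ≈ 461.13, ∠ ≈ 89.88°
pole (1 + j3689·0.001) = 1 + j3.689 → |·| ≈ 3.8221, ∠ ≈ 74.83°
|H| = 500 · 1844.5 · 2.0981 / (461.13 · 3.8221) ≈ 1097.9
Gain = 20 log₁₀(1097.9) ≈ 60.81 dB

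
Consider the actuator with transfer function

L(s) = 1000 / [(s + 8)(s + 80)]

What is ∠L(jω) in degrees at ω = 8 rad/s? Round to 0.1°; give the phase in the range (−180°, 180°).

-50.7°

At s = jω = j8:
pole (s+8): 8 + j8 → |·| = √(8²+8²) = √128 ≈ 11.314, ∠ = arctan(8/8) ≈ 45.00°
pole (s+80): 80 + j8 → |·| = √(80²+8²) = √6464 ≈ 80.399, ∠ = arctan(8/80) ≈ 5.71°
∠L = 0.00° − 50.71° = -50.71°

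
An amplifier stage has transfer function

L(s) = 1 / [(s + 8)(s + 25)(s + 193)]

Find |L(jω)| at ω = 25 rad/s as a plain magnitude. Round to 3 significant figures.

5.54e-06

At s = jω = j25:
pole (s+8): 8 + j25 → |·| = √(8²+25²) = √689 ≈ 26.249, ∠ = arctan(25/8) ≈ 72.26°
pole (s+25): 25 + j25 → |·| = √(25²+25²) = √1250 ≈ 35.355, ∠ = arctan(25/25) ≈ 45.00°
pole (s+193): 193 + j25 → |·| = √(193²+25²) = √37874 ≈ 194.61, ∠ = arctan(25/193) ≈ 7.38°
|L| = 1 / 1.806e+05 ≈ 5.5371e-06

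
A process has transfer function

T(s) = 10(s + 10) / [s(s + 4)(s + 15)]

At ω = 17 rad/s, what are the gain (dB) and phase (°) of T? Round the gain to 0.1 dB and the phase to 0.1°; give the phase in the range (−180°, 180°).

At s = jω = j17:
zero (s+10): 10 + j17 → |·| = √(10²+17²) = √389 ≈ 19.723, ∠ = arctan(17/10) ≈ 59.53°
pole (s+4): 4 + j17 → |·| = √(4²+17²) = √305 ≈ 17.464, ∠ = arctan(17/4) ≈ 76.76°
pole (s+15): 15 + j17 → |·| = √(15²+17²) = √514 ≈ 22.672, ∠ = arctan(17/15) ≈ 48.58°
pole at origin: |s| = 17, ∠ = 90.00° (in denominator)
|T| = 10 · 19.723 / 6731 ≈ 0.029302
Gain = 20 log₁₀(0.029302) ≈ -30.66 dB
∠T = 59.53° − 215.34° = -155.81°

-30.7 dB, -155.8°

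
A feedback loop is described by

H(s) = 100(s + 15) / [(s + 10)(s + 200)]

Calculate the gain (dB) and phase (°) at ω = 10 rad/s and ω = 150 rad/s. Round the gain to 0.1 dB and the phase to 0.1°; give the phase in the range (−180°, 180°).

At s = jω = j10:
zero (s+15): 15 + j10 → |·| = √(15²+10²) = √325 ≈ 18.028, ∠ = arctan(10/15) ≈ 33.69°
pole (s+10): 10 + j10 → |·| = √(10²+10²) = √200 ≈ 14.142, ∠ = arctan(10/10) ≈ 45.00°
pole (s+200): 200 + j10 → |·| = √(200²+10²) = √40100 ≈ 200.25, ∠ = arctan(10/200) ≈ 2.86°
|H| = 100 · 18.028 / 2831.9 ≈ 0.6366
Gain = 20 log₁₀(0.6366) ≈ -3.92 dB
∠H = 33.69° − 47.86° = -14.17°

At s = jω = j150:
zero (s+15): 15 + j150 → |·| = √(15²+150²) = √22725 ≈ 150.75, ∠ = arctan(150/15) ≈ 84.29°
pole (s+10): 10 + j150 → |·| = √(10²+150²) = √22600 ≈ 150.33, ∠ = arctan(150/10) ≈ 86.19°
pole (s+200): 200 + j150 → |·| = √(200²+150²) = √62500 ≈ 250, ∠ = arctan(150/200) ≈ 36.87°
|H| = 100 · 150.75 / 37582 ≈ 0.40112
Gain = 20 log₁₀(0.40112) ≈ -7.93 dB
∠H = 84.29° − 123.06° = -38.77°

ω = 10: -3.9 dB, -14.2°; ω = 150: -7.9 dB, -38.8°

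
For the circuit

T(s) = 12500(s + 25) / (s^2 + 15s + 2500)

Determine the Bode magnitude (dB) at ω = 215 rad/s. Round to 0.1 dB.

35.8 dB

At s = jω = j215:
zero (s+25): 25 + j215 → |·| = √(25²+215²) = √46850 ≈ 216.45, ∠ = arctan(215/25) ≈ 83.37°
quadratic: (j215)² + 15·j215 + 2500 = -43725 + j3225 → |·| ≈ 43844, ∠ ≈ 175.78°
|T| = 12500 · 216.45 / 43844 ≈ 61.71
Gain = 20 log₁₀(61.71) ≈ 35.81 dB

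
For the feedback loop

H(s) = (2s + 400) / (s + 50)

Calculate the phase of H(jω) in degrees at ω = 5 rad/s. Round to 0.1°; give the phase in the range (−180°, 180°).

Substitute s = j5:
Numerator: 2(j5) + 400 = 400 + j10
Denominator: (j5) + 50 = 50 + j5
|N| = √(400² + 10²) ≈ 400.12, ∠N ≈ 1.43°
|D| = √(50² + 5²) ≈ 50.249, ∠D ≈ 5.71°
∠H = 1.43° − 5.71° = -4.28°

-4.3°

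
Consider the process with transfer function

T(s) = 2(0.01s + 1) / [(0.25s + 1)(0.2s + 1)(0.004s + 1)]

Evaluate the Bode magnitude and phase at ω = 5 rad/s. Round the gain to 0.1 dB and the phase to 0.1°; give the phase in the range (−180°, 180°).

At ω = 5 rad/s:
zero (1 + j5·0.01) = 1 + j0.05 → |·| ≈ 1.0012, ∠ ≈ 2.86°
pole (1 + j5·0.25) = 1 + j1.25 → |·| ≈ 1.6008, ∠ ≈ 51.34°
pole (1 + j5·0.2) = 1 + j1 → |·| ≈ 1.4142, ∠ ≈ 45.00°
pole (1 + j5·0.004) = 1 + j0.02 → |·| ≈ 1.0002, ∠ ≈ 1.15°
|T| = 2 · 1.0012 / (1.6008 · 1.4142 · 1.0002) ≈ 0.88433
Gain = 20 log₁₀(0.88433) ≈ -1.07 dB
∠T = (2.86°) − (51.34° + 45.00° + 1.15°) = -94.63°

-1.1 dB, -94.6°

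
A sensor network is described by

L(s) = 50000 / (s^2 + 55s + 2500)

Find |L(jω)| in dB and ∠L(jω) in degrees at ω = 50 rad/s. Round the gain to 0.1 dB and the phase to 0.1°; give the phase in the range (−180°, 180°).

25.2 dB, -90.0°

At s = jω = j50:
quadratic: (j50)² + 55·j50 + 2500 = 0 + j2750 → |·| ≈ 2750, ∠ ≈ 90.00°
|L| = 50000 / 2750 ≈ 18.182
Gain = 20 log₁₀(18.182) ≈ 25.19 dB
∠L = 0.00° − 90.00° = -90.00°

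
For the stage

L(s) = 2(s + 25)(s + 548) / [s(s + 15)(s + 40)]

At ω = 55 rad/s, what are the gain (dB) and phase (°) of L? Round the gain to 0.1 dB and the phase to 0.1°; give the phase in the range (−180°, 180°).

-10.1 dB, -147.4°

At s = jω = j55:
zero (s+25): 25 + j55 → |·| = √(25²+55²) = √3650 ≈ 60.415, ∠ = arctan(55/25) ≈ 65.56°
zero (s+548): 548 + j55 → |·| = √(548²+55²) = √303329 ≈ 550.75, ∠ = arctan(55/548) ≈ 5.73°
pole (s+15): 15 + j55 → |·| = √(15²+55²) = √3250 ≈ 57.009, ∠ = arctan(55/15) ≈ 74.74°
pole (s+40): 40 + j55 → |·| = √(40²+55²) = √4625 ≈ 68.007, ∠ = arctan(55/40) ≈ 53.97°
pole at origin: |s| = 55, ∠ = 90.00° (in denominator)
|L| = 2 · 33274 / 2.1324e+05 ≈ 0.31208
Gain = 20 log₁₀(0.31208) ≈ -10.11 dB
∠L = 71.29° − 218.71° = -147.42°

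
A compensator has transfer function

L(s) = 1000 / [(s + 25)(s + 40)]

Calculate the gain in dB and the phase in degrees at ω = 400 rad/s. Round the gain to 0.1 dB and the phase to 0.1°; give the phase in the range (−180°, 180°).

-44.1 dB, -170.7°

At s = jω = j400:
pole (s+25): 25 + j400 → |·| = √(25²+400²) = √160625 ≈ 400.78, ∠ = arctan(400/25) ≈ 86.42°
pole (s+40): 40 + j400 → |·| = √(40²+400²) = √161600 ≈ 402, ∠ = arctan(400/40) ≈ 84.29°
|L| = 1000 / 1.6111e+05 ≈ 0.0062069
Gain = 20 log₁₀(0.0062069) ≈ -44.14 dB
∠L = 0.00° − 170.71° = -170.71°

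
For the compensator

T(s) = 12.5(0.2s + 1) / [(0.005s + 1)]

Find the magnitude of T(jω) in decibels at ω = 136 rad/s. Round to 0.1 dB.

49.0 dB

At ω = 136 rad/s:
zero (1 + j136·0.2) = 1 + j27.2 → |·| ≈ 27.218, ∠ ≈ 87.89°
pole (1 + j136·0.005) = 1 + j0.68 → |·| ≈ 1.2093, ∠ ≈ 34.22°
|T| = 12.5 · 27.218 / (1.2093) ≈ 281.34
Gain = 20 log₁₀(281.34) ≈ 48.98 dB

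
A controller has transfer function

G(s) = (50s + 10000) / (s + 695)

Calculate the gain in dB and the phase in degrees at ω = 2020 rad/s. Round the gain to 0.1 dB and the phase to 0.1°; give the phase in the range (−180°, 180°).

33.5 dB, 13.3°

Substitute s = j2020:
Numerator: 50(j2020) + 10000 = 10000 + j101000
Denominator: (j2020) + 695 = 695 + j2020
|N| = √(10000² + 101000²) ≈ 1.0149e+05, ∠N ≈ 84.35°
|D| = √(695² + 2020²) ≈ 2136.2, ∠D ≈ 71.01°
|G| = 1.0149e+05 / 2136.2 ≈ 47.51
Gain = 20 log₁₀(47.51) ≈ 33.54 dB
∠G = 84.35° − 71.01° = 13.34°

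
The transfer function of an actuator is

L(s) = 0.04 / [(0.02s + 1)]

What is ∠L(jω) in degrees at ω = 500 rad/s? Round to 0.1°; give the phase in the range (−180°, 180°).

-84.3°

At ω = 500 rad/s:
pole (1 + j500·0.02) = 1 + j10 → |·| ≈ 10.05, ∠ ≈ 84.29°
∠L = (0°) − (84.29°) = -84.29°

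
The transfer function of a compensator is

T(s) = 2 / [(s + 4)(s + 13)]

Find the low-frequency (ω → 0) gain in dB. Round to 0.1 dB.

T(0) = 2 / (4·13) ≈ 0.038462
20 log₁₀(0.038462) ≈ -28.30 dB

-28.3 dB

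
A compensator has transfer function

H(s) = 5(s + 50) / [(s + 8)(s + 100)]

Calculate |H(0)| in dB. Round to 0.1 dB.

H(0) = 5·50 / (8·100) = 0.3125
20 log₁₀(0.3125) ≈ -10.10 dB

-10.1 dB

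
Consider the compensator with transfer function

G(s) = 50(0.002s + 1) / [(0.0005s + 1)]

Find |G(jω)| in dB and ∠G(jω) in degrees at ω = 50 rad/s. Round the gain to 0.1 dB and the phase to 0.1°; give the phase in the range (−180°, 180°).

At ω = 50 rad/s:
zero (1 + j50·0.002) = 1 + j0.1 → |·| ≈ 1.005, ∠ ≈ 5.71°
pole (1 + j50·0.0005) = 1 + j0.025 → |·| ≈ 1.0003, ∠ ≈ 1.43°
|G| = 50 · 1.005 / (1.0003) ≈ 50.235
Gain = 20 log₁₀(50.235) ≈ 34.02 dB
∠G = (5.71°) − (1.43°) = 4.28°

34.0 dB, 4.3°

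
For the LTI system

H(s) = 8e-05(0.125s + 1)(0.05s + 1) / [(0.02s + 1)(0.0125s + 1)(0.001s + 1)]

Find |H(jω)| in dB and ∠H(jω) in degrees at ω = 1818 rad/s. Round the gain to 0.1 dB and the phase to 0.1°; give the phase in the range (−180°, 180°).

At ω = 1818 rad/s:
zero (1 + j1818·0.125) = 1 + j227.25 → |·| ≈ 227.25, ∠ ≈ 89.75°
zero (1 + j1818·0.05) = 1 + j90.9 → |·| ≈ 90.906, ∠ ≈ 89.37°
pole (1 + j1818·0.02) = 1 + j36.36 → |·| ≈ 36.374, ∠ ≈ 88.42°
pole (1 + j1818·0.0125) = 1 + j22.725 → |·| ≈ 22.747, ∠ ≈ 87.48°
pole (1 + j1818·0.001) = 1 + j1.818 → |·| ≈ 2.0749, ∠ ≈ 61.19°
|H| = 8e-05 · 227.25 · 90.906 / (36.374 · 22.747 · 2.0749) ≈ 0.00096266
Gain = 20 log₁₀(0.00096266) ≈ -60.33 dB
∠H = (89.75° + 89.37°) − (88.42° + 87.48° + 61.19°) = -57.97°

-60.3 dB, -58.0°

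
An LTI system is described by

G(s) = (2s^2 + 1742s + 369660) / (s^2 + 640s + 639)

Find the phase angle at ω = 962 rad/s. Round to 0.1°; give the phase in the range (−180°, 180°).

-14.9°

Substitute s = j962:
Numerator: 2(j962)^2 + 1742(j962) + 369660 = -1481228 + j1675804
Denominator: (j962)^2 + 640(j962) + 639 = -924805 + j615680
|N| = √(1481228² + 1675804²) ≈ 2.2366e+06, ∠N ≈ 131.47°
|D| = √(924805² + 615680²) ≈ 1.111e+06, ∠D ≈ 146.35°
∠G = 131.47° − 146.35° = -14.88°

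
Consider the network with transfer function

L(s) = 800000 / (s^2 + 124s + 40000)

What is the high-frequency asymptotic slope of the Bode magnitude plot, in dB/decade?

-40 dB/decade

Each pole contributes −20 dB/decade at high frequency; each zero contributes +20 dB/decade.
Net: 0 zero(s) − 2 pole(s) → -40 dB/decade.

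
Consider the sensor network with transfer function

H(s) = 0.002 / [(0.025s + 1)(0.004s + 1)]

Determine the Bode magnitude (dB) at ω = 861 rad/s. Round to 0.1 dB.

-91.7 dB

At ω = 861 rad/s:
pole (1 + j861·0.025) = 1 + j21.525 → |·| ≈ 21.548, ∠ ≈ 87.34°
pole (1 + j861·0.004) = 1 + j3.444 → |·| ≈ 3.5862, ∠ ≈ 73.81°
|H| = 0.002 · 1 / (21.548 · 3.5862) ≈ 2.5881e-05
Gain = 20 log₁₀(2.5881e-05) ≈ -91.74 dB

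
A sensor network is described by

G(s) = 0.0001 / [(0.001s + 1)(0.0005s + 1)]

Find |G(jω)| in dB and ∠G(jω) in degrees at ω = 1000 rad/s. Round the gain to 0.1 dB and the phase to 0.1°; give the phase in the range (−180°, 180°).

At ω = 1000 rad/s:
pole (1 + j1000·0.001) = 1 + j1 → |·| ≈ 1.4142, ∠ ≈ 45.00°
pole (1 + j1000·0.0005) = 1 + j0.5 → |·| ≈ 1.118, ∠ ≈ 26.57°
|G| = 0.0001 · 1 / (1.4142 · 1.118) ≈ 6.3248e-05
Gain = 20 log₁₀(6.3248e-05) ≈ -83.98 dB
∠G = (0°) − (45.00° + 26.57°) = -71.57°

-84.0 dB, -71.6°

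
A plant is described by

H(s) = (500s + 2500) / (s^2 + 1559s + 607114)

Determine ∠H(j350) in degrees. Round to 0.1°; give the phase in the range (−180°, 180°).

Substitute s = j350:
Numerator: 500(j350) + 2500 = 2500 + j175000
Denominator: (j350)^2 + 1559(j350) + 607114 = 484614 + j545650
|N| = √(2500² + 175000²) ≈ 1.7502e+05, ∠N ≈ 89.18°
|D| = √(484614² + 545650²) ≈ 7.2978e+05, ∠D ≈ 48.39°
∠H = 89.18° − 48.39° = 40.79°

40.8°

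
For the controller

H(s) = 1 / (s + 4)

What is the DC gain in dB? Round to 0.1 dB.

H(0) = 1 / 4 = 0.25
20 log₁₀(0.25) ≈ -12.04 dB

-12.0 dB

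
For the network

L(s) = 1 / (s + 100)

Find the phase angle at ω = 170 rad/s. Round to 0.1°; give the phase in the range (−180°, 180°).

-59.5°

At s = jω = j170:
pole (s+100): 100 + j170 → |·| = √(100²+170²) = √38900 ≈ 197.23, ∠ = arctan(170/100) ≈ 59.53°
∠L = 0.00° − 59.53° = -59.53°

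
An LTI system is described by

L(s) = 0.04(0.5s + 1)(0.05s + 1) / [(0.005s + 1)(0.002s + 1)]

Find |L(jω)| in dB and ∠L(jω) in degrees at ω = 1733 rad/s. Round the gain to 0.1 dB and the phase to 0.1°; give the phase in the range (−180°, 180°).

At ω = 1733 rad/s:
zero (1 + j1733·0.5) = 1 + j866.5 → |·| ≈ 866.5, ∠ ≈ 89.93°
zero (1 + j1733·0.05) = 1 + j86.65 → |·| ≈ 86.656, ∠ ≈ 89.34°
pole (1 + j1733·0.005) = 1 + j8.665 → |·| ≈ 8.7225, ∠ ≈ 83.42°
pole (1 + j1733·0.002) = 1 + j3.466 → |·| ≈ 3.6074, ∠ ≈ 73.91°
|L| = 0.04 · 866.5 · 86.656 / (8.7225 · 3.6074) ≈ 95.454
Gain = 20 log₁₀(95.454) ≈ 39.60 dB
∠L = (89.93° + 89.34°) − (83.42° + 73.91°) = 21.94°

39.6 dB, 21.9°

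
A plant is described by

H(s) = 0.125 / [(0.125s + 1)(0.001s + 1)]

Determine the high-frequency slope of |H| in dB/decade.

Each pole contributes −20 dB/decade at high frequency; each zero contributes +20 dB/decade.
Net: 0 zero(s) − 2 pole(s) → -40 dB/decade.

-40 dB/decade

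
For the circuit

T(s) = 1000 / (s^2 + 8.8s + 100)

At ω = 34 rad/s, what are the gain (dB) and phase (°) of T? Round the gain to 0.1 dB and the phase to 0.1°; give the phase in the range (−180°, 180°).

-0.8 dB, -164.2°

At s = jω = j34:
quadratic: (j34)² + 8.8·j34 + 100 = -1056 + j299.2 → |·| ≈ 1097.6, ∠ ≈ 164.18°
|T| = 1000 / 1097.6 ≈ 0.91108
Gain = 20 log₁₀(0.91108) ≈ -0.81 dB
∠T = 0.00° − 164.18° = -164.18°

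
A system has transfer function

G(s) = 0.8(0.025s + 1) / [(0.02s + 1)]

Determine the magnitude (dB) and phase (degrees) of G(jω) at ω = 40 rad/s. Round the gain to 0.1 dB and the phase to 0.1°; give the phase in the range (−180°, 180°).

At ω = 40 rad/s:
zero (1 + j40·0.025) = 1 + j1 → |·| ≈ 1.4142, ∠ ≈ 45.00°
pole (1 + j40·0.02) = 1 + j0.8 → |·| ≈ 1.2806, ∠ ≈ 38.66°
|G| = 0.8 · 1.4142 / (1.2806) ≈ 0.88346
Gain = 20 log₁₀(0.88346) ≈ -1.08 dB
∠G = (45.00°) − (38.66°) = 6.34°

-1.1 dB, 6.3°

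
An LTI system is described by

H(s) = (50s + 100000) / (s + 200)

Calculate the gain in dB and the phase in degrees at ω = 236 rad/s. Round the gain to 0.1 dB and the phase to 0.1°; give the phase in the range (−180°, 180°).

Substitute s = j236:
Numerator: 50(j236) + 100000 = 100000 + j11800
Denominator: (j236) + 200 = 200 + j236
|N| = √(100000² + 11800²) ≈ 1.0069e+05, ∠N ≈ 6.73°
|D| = √(200² + 236²) ≈ 309.35, ∠D ≈ 49.72°
|H| = 1.0069e+05 / 309.35 ≈ 325.49
Gain = 20 log₁₀(325.49) ≈ 50.25 dB
∠H = 6.73° − 49.72° = -42.99°

50.3 dB, -43.0°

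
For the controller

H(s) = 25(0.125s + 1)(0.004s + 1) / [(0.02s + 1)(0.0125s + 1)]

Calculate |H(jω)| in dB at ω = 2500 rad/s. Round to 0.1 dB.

34.0 dB

At ω = 2500 rad/s:
zero (1 + j2500·0.125) = 1 + j312.5 → |·| ≈ 312.5, ∠ ≈ 89.82°
zero (1 + j2500·0.004) = 1 + j10 → |·| ≈ 10.05, ∠ ≈ 84.29°
pole (1 + j2500·0.02) = 1 + j50 → |·| ≈ 50.01, ∠ ≈ 88.85°
pole (1 + j2500·0.0125) = 1 + j31.25 → |·| ≈ 31.266, ∠ ≈ 88.17°
|H| = 25 · 312.5 · 10.05 / (50.01 · 31.266) ≈ 50.214
Gain = 20 log₁₀(50.214) ≈ 34.02 dB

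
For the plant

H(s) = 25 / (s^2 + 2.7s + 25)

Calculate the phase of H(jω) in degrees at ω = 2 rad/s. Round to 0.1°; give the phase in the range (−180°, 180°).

-14.4°

At s = jω = j2:
quadratic: (j2)² + 2.7·j2 + 25 = 21 + j5.4 → |·| ≈ 21.683, ∠ ≈ 14.42°
∠H = 0.00° − 14.42° = -14.42°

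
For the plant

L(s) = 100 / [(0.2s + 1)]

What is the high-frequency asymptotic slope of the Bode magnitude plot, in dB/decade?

-20 dB/decade

Each pole contributes −20 dB/decade at high frequency; each zero contributes +20 dB/decade.
Net: 0 zero(s) − 1 pole(s) → -20 dB/decade.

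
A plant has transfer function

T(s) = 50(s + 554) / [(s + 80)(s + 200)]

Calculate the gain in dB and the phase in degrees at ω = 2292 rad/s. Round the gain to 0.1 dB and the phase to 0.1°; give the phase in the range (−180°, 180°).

At s = jω = j2292:
zero (s+554): 554 + j2292 → |·| = √(554²+2292²) = √5560180 ≈ 2358, ∠ = arctan(2292/554) ≈ 76.41°
pole (s+80): 80 + j2292 → |·| = √(80²+2292²) = √5259664 ≈ 2293.4, ∠ = arctan(2292/80) ≈ 88.00°
pole (s+200): 200 + j2292 → |·| = √(200²+2292²) = √5293264 ≈ 2300.7, ∠ = arctan(2292/200) ≈ 85.01°
|T| = 50 · 2358 / 5.2764e+06 ≈ 0.022345
Gain = 20 log₁₀(0.022345) ≈ -33.02 dB
∠T = 76.41° − 173.01° = -96.60°

-33.0 dB, -96.6°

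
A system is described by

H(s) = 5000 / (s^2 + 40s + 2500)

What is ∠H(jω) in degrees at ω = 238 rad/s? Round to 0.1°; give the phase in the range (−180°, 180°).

-170.0°

At s = jω = j238:
quadratic: (j238)² + 40·j238 + 2500 = -54144 + j9520 → |·| ≈ 54975, ∠ ≈ 170.03°
∠H = 0.00° − 170.03° = -170.03°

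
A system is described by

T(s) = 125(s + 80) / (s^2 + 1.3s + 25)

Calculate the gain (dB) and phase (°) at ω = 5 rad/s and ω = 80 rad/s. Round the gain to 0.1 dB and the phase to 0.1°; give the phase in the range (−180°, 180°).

At s = jω = j5:
zero (s+80): 80 + j5 → |·| = √(80²+5²) = √6425 ≈ 80.156, ∠ = arctan(5/80) ≈ 3.58°
quadratic: (j5)² + 1.3·j5 + 25 = 0 + j6.5 → |·| ≈ 6.5, ∠ ≈ 90.00°
|T| = 125 · 80.156 / 6.5 ≈ 1541.5
Gain = 20 log₁₀(1541.5) ≈ 63.76 dB
∠T = 3.58° − 90.00° = -86.42°

At s = jω = j80:
zero (s+80): 80 + j80 → |·| = √(80²+80²) = √12800 ≈ 113.14, ∠ = arctan(80/80) ≈ 45.00°
quadratic: (j80)² + 1.3·j80 + 25 = -6375 + j104 → |·| ≈ 6375.8, ∠ ≈ 179.07°
|T| = 125 · 113.14 / 6375.8 ≈ 2.2182
Gain = 20 log₁₀(2.2182) ≈ 6.92 dB
∠T = 45.00° − 179.07° = -134.07°

ω = 5: 63.8 dB, -86.4°; ω = 80: 6.9 dB, -134.1°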